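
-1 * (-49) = 49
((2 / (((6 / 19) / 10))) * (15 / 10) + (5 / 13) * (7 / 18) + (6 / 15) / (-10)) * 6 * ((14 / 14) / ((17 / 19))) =10571429 / 16575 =637.79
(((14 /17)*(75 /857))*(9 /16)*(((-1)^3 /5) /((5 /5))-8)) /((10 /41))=-317709 /233104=-1.36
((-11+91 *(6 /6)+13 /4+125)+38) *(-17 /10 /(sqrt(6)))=-3349 *sqrt(6) /48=-170.90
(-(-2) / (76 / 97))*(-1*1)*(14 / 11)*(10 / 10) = -679 / 209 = -3.25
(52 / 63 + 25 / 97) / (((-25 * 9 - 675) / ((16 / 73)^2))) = -0.00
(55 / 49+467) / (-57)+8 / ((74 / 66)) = -37118 / 34447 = -1.08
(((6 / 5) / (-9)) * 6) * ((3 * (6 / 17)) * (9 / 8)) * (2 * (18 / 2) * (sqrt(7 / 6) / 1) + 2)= -243 * sqrt(42) / 85 - 162 / 85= -20.43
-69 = -69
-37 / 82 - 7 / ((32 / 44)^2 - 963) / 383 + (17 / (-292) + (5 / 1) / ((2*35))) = -233885799213 / 533996657684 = -0.44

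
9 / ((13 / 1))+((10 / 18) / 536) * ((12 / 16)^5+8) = 45006259 / 64217088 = 0.70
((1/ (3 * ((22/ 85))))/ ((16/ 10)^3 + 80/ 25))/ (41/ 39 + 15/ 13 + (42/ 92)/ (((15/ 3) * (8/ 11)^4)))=4066400000/ 58317181593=0.07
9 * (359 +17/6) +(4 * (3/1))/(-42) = 45587/14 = 3256.21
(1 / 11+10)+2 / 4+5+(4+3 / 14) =1525 / 77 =19.81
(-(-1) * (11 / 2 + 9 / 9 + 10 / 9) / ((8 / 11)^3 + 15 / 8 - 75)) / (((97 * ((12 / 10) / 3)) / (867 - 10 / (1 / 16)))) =-1289193290 / 676172547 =-1.91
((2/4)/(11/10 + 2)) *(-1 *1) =-5/31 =-0.16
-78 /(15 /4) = -104 /5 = -20.80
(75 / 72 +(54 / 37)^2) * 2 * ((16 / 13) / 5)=1.56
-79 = -79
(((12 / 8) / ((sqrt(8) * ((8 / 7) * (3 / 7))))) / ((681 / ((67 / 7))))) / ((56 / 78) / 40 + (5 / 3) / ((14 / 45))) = 0.00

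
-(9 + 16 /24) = -29 /3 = -9.67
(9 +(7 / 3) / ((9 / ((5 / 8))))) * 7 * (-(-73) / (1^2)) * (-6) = -1011269 / 36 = -28090.81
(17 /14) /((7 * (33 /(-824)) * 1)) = -7004 /1617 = -4.33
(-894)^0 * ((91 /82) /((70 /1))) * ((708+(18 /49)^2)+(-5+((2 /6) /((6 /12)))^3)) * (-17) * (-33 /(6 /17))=1884566454199 /106316280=17726.04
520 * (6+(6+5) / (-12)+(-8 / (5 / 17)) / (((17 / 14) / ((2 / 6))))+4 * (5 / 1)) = 27482 / 3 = 9160.67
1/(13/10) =10/13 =0.77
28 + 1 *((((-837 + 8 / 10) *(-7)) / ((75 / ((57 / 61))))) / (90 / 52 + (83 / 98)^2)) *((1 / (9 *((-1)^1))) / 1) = 517873884304 / 20975025375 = 24.69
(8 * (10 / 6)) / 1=40 / 3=13.33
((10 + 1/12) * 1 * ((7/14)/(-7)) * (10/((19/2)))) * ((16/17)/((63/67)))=-324280/427329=-0.76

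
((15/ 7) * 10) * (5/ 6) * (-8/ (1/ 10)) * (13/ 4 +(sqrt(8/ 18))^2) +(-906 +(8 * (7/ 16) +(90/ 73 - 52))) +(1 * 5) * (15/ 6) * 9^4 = 49788416/ 657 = 75781.46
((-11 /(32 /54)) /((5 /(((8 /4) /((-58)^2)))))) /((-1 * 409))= 297 /55035040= 0.00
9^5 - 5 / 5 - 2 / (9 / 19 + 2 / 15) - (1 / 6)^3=2206382371 / 37368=59044.70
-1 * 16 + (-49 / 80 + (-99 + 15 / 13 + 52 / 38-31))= -2847223 / 19760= -144.09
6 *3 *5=90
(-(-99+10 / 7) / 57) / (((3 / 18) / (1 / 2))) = 683 / 133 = 5.14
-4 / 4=-1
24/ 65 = 0.37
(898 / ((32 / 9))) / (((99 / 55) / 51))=114495 / 16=7155.94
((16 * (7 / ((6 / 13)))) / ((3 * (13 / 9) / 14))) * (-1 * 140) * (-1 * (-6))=-658560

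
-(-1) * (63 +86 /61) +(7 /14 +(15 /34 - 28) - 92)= -56671 /1037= -54.65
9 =9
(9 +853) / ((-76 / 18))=-3879 / 19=-204.16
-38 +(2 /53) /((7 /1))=-37.99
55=55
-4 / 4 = -1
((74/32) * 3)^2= 12321/256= 48.13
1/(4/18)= 9/2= 4.50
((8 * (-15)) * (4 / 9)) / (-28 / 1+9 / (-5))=800 / 447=1.79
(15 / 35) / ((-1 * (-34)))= 3 / 238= 0.01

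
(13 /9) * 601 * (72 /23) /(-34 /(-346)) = 10813192 /391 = 27655.22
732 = 732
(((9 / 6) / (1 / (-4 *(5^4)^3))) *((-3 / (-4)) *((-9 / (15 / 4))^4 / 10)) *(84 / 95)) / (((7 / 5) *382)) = -21870000000 / 3629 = -6026453.57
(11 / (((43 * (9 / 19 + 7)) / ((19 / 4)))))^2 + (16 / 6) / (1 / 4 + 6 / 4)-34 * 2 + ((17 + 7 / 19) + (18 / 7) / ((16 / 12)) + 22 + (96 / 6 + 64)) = 13054529569895 / 238016178624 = 54.85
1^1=1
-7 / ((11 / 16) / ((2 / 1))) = -224 / 11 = -20.36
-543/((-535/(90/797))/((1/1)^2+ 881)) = 8620668/85279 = 101.09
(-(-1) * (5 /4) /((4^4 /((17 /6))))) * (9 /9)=85 /6144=0.01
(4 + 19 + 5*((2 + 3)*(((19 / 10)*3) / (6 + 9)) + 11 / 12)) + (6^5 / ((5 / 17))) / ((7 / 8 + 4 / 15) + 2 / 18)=21140.91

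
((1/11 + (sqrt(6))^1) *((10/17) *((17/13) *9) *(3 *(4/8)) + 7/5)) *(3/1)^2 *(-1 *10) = -13788 *sqrt(6)/13 - 13788/143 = -2694.39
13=13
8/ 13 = 0.62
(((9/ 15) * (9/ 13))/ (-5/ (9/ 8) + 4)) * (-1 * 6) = 729/ 130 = 5.61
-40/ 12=-10/ 3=-3.33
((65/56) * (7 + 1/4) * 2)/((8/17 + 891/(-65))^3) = -2543303498125/350496597906896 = -0.01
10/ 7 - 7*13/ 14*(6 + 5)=-981/ 14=-70.07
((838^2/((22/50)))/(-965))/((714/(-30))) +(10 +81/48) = 328140719/4042192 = 81.18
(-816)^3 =-543338496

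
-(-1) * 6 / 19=6 / 19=0.32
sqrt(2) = 1.41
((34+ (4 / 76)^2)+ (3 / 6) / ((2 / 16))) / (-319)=-13719 / 115159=-0.12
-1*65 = -65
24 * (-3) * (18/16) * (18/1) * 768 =-1119744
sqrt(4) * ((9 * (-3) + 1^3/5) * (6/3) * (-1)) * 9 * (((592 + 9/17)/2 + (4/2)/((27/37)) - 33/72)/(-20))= -14689951/1020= -14401.91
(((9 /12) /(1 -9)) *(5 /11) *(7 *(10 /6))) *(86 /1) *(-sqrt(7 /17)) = 7525 *sqrt(119) /2992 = 27.44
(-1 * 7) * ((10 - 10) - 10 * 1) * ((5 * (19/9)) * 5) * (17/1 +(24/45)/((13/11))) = 22629950/351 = 64472.79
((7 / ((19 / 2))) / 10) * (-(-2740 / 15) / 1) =3836 / 285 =13.46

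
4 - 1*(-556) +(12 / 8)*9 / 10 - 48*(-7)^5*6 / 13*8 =774612511 / 260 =2979278.89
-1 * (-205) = 205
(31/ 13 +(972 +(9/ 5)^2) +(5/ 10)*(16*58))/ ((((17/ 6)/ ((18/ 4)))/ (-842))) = -10651515552/ 5525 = -1927876.12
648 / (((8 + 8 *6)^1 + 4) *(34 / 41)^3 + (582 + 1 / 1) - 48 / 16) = 11165202 / 10583105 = 1.06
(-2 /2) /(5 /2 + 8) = -2 /21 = -0.10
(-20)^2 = 400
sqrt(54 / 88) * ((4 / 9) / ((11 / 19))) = 38 * sqrt(33) / 363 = 0.60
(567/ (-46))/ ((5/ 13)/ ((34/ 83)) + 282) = -125307/ 2876357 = -0.04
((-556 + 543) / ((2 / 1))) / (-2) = 13 / 4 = 3.25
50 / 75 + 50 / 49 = 248 / 147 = 1.69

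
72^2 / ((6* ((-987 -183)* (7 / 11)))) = -528 / 455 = -1.16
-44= -44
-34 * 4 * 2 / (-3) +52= 428 / 3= 142.67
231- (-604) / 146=17165 / 73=235.14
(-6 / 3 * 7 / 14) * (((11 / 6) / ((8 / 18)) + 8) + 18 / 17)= -1793 / 136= -13.18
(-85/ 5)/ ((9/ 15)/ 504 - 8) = 14280/ 6719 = 2.13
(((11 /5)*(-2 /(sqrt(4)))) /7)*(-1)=11 /35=0.31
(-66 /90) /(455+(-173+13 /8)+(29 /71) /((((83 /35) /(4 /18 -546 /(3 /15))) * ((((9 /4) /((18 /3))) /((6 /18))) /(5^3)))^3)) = 1106814456 /1289844200959571926931705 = 0.00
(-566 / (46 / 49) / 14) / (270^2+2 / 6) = -849 / 1437178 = -0.00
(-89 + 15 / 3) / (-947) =84 / 947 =0.09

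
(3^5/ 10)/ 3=8.10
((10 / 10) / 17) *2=2 / 17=0.12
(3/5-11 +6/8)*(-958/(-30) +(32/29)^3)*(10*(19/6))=-44641511617/4390020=-10168.86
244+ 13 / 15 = 3673 / 15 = 244.87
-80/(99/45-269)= 0.30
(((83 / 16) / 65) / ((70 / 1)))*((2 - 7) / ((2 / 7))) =-0.02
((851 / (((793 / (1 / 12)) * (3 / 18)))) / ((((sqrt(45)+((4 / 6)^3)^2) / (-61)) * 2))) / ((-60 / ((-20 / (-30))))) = -551448 / 1554198685+150752097 * sqrt(5) / 12433589480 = 0.03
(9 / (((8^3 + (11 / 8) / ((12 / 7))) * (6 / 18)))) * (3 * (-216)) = -1679616 / 49229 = -34.12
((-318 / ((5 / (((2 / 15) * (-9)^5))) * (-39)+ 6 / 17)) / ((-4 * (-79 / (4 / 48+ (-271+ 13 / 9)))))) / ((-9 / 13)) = -253317051 / 244268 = -1037.05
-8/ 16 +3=5/ 2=2.50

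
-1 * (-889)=889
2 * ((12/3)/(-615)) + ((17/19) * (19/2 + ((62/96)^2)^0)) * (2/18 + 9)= 85.58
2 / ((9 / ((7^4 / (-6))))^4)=33232930569601 / 4251528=7816702.74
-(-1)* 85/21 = 85/21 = 4.05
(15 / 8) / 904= 15 / 7232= 0.00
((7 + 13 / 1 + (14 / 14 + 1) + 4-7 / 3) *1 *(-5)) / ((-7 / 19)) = 6745 / 21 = 321.19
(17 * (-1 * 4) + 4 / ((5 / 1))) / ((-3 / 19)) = 2128 / 5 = 425.60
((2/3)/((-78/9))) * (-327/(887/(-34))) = -11118/11531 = -0.96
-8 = -8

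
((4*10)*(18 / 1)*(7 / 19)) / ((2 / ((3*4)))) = 30240 / 19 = 1591.58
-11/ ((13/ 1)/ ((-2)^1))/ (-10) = -11/ 65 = -0.17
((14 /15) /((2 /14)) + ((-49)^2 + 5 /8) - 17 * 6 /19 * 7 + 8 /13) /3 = 70282213 /88920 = 790.40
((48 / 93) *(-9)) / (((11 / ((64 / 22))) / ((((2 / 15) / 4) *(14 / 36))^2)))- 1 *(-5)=37977307 / 7595775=5.00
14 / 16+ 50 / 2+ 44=559 / 8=69.88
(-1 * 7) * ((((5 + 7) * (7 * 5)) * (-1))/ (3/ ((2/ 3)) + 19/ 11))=64680/ 137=472.12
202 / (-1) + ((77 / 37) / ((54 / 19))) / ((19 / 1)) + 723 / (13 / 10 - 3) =-627.26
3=3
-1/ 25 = -0.04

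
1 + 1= 2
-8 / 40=-1 / 5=-0.20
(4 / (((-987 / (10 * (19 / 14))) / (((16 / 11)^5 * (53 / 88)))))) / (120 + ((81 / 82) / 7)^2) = -17749948497920 / 9877620070901781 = -0.00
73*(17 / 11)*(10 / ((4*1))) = 6205 / 22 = 282.05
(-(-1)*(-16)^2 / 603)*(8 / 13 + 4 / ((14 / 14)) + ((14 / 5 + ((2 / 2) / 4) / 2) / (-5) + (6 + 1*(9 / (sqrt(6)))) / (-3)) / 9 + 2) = 4738528 / 1763775 - 128*sqrt(6) / 5427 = 2.63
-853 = -853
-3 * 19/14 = -57/14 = -4.07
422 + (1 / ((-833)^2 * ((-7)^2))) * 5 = 14348236747 / 34000561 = 422.00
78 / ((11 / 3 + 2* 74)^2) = 0.00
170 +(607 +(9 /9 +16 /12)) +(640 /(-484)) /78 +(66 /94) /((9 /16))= 57707922 /73931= 780.56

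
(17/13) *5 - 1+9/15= 399/65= 6.14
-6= -6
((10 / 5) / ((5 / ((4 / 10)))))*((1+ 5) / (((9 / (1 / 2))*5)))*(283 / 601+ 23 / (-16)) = -1859 / 180300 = -0.01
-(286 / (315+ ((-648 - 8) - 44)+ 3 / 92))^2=-692321344 / 1254363889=-0.55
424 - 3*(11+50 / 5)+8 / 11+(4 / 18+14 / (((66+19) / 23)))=3077683 / 8415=365.74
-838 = -838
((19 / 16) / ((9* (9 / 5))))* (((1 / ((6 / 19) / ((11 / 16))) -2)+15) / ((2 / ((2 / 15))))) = 27683 / 373248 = 0.07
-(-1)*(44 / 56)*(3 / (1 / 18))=297 / 7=42.43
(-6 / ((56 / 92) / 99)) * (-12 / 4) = 20493 / 7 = 2927.57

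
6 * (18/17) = 108/17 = 6.35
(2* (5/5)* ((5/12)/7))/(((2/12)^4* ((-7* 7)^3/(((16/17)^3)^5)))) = -1245155224975394734080/2357328467109548227614599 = -0.00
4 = 4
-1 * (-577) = 577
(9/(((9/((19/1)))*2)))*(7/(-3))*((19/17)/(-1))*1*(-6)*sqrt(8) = -5054*sqrt(2)/17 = -420.44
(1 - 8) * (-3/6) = 7/2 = 3.50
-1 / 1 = -1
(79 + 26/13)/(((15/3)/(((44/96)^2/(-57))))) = -363/6080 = -0.06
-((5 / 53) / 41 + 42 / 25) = -91391 / 54325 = -1.68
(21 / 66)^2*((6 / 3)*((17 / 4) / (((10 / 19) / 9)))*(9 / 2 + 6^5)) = 2216555523 / 19360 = 114491.50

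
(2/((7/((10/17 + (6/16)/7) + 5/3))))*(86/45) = 283499/224910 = 1.26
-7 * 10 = -70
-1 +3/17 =-14/17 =-0.82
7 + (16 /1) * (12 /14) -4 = 117 /7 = 16.71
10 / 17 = 0.59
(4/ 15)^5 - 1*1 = -1.00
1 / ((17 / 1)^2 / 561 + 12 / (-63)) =77 / 25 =3.08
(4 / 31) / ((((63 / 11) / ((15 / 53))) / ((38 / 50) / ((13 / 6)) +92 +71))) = 1.04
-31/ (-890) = 31/ 890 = 0.03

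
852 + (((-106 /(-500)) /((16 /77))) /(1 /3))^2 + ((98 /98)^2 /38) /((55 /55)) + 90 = 289223929931 /304000000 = 951.39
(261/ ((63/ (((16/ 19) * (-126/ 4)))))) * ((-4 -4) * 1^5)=16704/ 19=879.16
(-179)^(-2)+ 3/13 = 96136/416533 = 0.23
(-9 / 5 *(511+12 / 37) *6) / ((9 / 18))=-2043252 / 185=-11044.61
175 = 175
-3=-3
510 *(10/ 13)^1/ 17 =300/ 13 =23.08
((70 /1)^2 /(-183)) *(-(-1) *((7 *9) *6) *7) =-4321800 /61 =-70849.18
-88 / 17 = -5.18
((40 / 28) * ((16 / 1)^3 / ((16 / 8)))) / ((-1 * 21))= -20480 / 147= -139.32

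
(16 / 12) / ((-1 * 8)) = -1 / 6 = -0.17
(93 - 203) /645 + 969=124979 /129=968.83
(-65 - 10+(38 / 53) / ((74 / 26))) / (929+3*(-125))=-146581 / 1086394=-0.13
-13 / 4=-3.25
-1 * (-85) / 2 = 85 / 2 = 42.50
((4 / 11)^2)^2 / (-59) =-256 / 863819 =-0.00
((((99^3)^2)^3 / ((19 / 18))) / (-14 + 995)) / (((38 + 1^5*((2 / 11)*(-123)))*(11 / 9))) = 42169403911439190873663480000000.00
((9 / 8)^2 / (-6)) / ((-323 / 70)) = 945 / 20672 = 0.05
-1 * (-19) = 19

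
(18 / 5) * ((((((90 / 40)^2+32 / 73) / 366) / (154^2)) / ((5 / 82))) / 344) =31611 / 290631421696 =0.00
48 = 48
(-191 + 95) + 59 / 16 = -1477 / 16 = -92.31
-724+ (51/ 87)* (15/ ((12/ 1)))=-83899/ 116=-723.27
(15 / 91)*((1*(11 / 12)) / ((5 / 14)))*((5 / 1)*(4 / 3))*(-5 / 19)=-550 / 741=-0.74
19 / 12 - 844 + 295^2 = 1034191 / 12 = 86182.58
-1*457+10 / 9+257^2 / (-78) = -304825 / 234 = -1302.67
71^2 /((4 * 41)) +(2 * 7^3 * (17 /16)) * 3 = 2217.36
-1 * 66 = -66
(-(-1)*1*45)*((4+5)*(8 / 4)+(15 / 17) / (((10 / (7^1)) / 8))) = 17550 / 17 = 1032.35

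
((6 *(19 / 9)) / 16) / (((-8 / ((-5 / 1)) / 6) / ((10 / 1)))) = 475 / 16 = 29.69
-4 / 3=-1.33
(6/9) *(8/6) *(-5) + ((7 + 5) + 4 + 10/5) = 122/9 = 13.56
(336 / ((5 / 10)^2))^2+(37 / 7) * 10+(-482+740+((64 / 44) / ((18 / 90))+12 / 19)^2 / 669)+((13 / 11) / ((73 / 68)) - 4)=26978151274167256 / 14932742979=1806644.05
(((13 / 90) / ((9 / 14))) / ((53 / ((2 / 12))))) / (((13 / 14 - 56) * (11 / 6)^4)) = -10192 / 8974127745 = -0.00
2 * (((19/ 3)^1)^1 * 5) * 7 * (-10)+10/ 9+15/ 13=-518435/ 117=-4431.07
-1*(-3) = 3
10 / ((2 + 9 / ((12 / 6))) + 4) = 20 / 21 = 0.95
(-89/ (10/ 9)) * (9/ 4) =-7209/ 40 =-180.22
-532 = -532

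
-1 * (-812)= 812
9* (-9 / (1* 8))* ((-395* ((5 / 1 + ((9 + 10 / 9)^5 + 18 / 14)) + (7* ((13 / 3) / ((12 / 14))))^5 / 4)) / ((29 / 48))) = 97401633131413795 / 1052352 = 92556134384.14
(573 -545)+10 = 38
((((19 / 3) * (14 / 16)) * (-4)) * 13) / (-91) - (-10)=79 / 6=13.17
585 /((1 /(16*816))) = 7637760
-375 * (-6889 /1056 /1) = 861125 /352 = 2446.38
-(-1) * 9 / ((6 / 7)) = 21 / 2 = 10.50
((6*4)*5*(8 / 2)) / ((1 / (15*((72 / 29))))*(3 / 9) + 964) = 1555200 / 3123389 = 0.50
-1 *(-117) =117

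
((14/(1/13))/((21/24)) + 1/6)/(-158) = -1.32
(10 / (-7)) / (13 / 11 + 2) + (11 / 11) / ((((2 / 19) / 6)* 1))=2771 / 49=56.55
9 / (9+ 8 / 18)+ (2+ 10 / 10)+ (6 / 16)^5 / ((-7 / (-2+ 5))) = 77008371 / 19496960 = 3.95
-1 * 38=-38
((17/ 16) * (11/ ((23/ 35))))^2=42837025/ 135424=316.32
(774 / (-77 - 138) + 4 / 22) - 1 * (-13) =527 / 55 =9.58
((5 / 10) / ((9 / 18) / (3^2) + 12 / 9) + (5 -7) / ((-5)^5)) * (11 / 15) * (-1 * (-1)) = 12397 / 46875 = 0.26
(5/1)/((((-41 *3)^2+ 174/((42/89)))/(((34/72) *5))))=2975/3905424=0.00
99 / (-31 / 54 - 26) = -5346 / 1435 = -3.73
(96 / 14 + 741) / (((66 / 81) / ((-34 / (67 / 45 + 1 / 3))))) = -108128925 / 6314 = -17125.27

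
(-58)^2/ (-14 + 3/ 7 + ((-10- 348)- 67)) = -11774/ 1535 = -7.67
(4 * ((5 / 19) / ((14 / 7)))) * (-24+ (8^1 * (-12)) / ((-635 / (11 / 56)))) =-213096 / 16891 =-12.62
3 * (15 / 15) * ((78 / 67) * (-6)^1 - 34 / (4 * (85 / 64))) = -13452 / 335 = -40.16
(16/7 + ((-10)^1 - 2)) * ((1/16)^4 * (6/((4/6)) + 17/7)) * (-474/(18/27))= 60435/50176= 1.20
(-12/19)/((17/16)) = -192/323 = -0.59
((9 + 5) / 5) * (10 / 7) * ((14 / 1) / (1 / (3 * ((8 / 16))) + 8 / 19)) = 51.48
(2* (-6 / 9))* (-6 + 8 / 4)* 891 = 4752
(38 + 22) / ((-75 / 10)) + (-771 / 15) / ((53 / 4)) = -3148 / 265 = -11.88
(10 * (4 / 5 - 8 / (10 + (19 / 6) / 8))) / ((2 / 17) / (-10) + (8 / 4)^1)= 0.15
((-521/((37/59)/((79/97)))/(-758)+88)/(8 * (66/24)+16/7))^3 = 4850868027501817812364502979/98917869979602711991864000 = 49.04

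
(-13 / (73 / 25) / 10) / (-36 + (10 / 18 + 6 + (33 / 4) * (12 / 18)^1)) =585 / 31463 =0.02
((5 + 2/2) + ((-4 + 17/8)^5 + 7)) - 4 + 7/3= -1164013/98304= -11.84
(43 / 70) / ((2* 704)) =43 / 98560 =0.00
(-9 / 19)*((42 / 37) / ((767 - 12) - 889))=189 / 47101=0.00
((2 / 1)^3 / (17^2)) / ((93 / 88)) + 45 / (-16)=-2.79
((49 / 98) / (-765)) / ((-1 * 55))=1 / 84150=0.00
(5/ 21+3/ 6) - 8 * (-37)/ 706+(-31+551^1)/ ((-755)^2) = 1957753699/ 1690238130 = 1.16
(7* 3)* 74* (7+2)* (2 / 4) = 6993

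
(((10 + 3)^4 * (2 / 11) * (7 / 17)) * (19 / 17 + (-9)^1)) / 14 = -3827174 / 3179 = -1203.89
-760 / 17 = -44.71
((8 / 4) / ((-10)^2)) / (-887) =-1 / 44350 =-0.00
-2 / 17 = -0.12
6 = 6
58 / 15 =3.87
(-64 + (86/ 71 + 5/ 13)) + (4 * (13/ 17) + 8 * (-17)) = -3065163/ 15691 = -195.35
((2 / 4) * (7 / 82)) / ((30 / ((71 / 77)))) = 71 / 54120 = 0.00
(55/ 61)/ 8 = 55/ 488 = 0.11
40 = 40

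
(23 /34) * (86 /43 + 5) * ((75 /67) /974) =12075 /2218772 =0.01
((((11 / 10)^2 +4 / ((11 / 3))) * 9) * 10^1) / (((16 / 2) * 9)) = 2531 / 880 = 2.88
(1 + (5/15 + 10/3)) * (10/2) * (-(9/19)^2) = -1890/361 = -5.24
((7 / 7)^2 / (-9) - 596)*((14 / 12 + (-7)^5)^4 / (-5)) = 110928957739999607770625 / 11664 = 9510370176611763354.82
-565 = -565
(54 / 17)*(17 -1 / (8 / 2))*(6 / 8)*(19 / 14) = 103113 / 1904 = 54.16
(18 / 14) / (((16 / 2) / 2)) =9 / 28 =0.32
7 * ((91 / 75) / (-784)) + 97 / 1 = 116387 / 1200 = 96.99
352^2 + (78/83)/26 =10284035/83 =123904.04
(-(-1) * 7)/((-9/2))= -14/9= -1.56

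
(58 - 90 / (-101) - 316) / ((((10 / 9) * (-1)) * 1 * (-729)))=-4328 / 13635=-0.32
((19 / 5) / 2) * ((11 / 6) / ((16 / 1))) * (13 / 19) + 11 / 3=1221 / 320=3.82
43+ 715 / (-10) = -57 / 2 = -28.50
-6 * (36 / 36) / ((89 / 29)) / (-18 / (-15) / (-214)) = 31030 / 89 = 348.65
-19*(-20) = 380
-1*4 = -4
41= 41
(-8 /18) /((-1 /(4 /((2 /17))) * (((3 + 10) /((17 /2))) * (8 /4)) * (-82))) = -289 /4797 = -0.06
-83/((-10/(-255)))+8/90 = -2116.41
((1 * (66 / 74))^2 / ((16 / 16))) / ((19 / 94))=102366 / 26011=3.94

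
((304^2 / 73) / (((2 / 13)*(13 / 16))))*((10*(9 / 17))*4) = 266158080 / 1241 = 214470.65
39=39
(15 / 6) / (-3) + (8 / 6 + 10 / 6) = 13 / 6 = 2.17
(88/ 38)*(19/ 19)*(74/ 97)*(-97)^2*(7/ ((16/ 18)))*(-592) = -1472408784/ 19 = -77495199.16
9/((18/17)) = 17/2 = 8.50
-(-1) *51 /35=51 /35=1.46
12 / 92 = 3 / 23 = 0.13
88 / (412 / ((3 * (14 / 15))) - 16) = 308 / 459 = 0.67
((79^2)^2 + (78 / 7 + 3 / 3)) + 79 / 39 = 10633375981 / 273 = 38950095.17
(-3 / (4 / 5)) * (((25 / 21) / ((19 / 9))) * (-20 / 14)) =5625 / 1862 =3.02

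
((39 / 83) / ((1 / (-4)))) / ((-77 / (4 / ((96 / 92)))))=598 / 6391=0.09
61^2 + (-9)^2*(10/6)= 3856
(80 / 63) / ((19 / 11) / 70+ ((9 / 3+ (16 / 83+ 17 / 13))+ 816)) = 9495200 / 6135452109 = 0.00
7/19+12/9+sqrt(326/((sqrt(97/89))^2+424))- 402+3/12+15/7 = -635057/1596+sqrt(1097686662)/37833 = -397.03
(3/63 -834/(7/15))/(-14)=37529/294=127.65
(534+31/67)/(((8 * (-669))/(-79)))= 2828911/358584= 7.89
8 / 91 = 0.09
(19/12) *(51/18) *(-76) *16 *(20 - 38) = 98192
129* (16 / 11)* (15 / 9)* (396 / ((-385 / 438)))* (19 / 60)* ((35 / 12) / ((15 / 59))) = -511828.22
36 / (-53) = -36 / 53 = -0.68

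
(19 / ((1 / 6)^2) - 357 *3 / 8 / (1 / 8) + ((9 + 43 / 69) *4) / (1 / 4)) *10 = -2330.29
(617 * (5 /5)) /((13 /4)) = 2468 /13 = 189.85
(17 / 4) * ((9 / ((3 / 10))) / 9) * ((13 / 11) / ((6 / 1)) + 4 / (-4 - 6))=-1139 / 396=-2.88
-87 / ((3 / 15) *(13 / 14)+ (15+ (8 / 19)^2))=-75810 / 13387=-5.66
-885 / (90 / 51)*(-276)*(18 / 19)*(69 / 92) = 1868589 / 19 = 98346.79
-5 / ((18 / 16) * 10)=-4 / 9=-0.44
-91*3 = -273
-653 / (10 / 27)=-17631 / 10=-1763.10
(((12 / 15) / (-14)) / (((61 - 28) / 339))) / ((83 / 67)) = -15142 / 31955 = -0.47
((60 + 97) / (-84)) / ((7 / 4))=-1.07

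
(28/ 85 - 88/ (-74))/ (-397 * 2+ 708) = -2388/ 135235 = -0.02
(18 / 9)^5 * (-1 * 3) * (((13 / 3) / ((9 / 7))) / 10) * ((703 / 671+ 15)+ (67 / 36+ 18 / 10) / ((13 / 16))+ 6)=-1167403552 / 1358775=-859.16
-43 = -43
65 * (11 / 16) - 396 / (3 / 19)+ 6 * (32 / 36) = -117983 / 48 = -2457.98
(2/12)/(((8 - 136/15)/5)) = -25/32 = -0.78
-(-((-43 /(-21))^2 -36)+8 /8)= -14468 /441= -32.81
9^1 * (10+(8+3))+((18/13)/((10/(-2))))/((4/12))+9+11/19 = 244219/1235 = 197.75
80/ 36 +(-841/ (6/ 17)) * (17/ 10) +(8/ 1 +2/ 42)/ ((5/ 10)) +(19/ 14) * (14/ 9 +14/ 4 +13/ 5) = -844643/ 210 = -4022.11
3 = 3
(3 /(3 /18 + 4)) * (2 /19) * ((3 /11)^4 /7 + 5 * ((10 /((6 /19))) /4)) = 146046891 /48681325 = 3.00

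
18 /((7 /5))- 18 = -36 /7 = -5.14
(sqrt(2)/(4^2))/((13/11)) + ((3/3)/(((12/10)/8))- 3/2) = 11 * sqrt(2)/208 + 31/6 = 5.24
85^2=7225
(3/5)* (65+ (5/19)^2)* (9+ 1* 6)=211410/361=585.62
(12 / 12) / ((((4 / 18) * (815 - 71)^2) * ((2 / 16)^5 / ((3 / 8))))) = 96 / 961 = 0.10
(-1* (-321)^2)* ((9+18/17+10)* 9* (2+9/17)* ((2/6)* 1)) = -4532670549/289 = -15683981.14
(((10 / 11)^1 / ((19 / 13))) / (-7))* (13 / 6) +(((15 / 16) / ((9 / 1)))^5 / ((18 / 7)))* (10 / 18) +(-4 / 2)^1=-132406683523831 / 60390069239808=-2.19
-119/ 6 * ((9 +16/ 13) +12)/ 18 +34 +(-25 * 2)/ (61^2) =49586545/ 5224284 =9.49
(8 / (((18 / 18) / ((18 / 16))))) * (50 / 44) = 225 / 22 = 10.23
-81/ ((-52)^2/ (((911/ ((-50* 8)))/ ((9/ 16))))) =8199/ 67600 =0.12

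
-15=-15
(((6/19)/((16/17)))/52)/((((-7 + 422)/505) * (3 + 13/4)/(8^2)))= 41208/512525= 0.08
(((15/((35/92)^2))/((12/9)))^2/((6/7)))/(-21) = -335.67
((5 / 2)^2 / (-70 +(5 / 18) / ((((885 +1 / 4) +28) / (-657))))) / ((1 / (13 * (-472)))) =14009255 / 25644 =546.30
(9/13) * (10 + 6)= 144/13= 11.08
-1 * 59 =-59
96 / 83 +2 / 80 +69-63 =23843 / 3320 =7.18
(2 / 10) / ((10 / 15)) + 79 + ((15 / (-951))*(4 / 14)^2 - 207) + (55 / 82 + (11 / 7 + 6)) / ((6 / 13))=-1399080367 / 12737060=-109.84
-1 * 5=-5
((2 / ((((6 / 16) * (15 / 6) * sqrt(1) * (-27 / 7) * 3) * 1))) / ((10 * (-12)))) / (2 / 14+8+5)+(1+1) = 838399 / 419175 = 2.00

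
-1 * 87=-87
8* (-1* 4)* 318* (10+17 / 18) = -334112 / 3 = -111370.67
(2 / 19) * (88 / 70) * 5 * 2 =176 / 133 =1.32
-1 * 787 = -787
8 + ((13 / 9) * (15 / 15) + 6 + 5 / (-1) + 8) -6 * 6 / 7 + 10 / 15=880 / 63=13.97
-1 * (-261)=261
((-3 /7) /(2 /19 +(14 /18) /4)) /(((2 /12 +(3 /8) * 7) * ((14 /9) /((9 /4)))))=-498636 /673015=-0.74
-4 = -4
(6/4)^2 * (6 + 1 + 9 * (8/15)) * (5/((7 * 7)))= 531/196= 2.71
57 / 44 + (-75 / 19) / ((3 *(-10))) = 1.43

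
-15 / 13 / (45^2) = -1 / 1755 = -0.00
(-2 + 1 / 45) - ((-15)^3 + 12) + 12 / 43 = 6504118 / 1935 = 3361.30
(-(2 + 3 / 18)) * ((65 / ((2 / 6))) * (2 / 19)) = -845 / 19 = -44.47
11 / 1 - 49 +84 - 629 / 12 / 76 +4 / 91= 3764041 / 82992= 45.35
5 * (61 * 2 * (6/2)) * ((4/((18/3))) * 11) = 13420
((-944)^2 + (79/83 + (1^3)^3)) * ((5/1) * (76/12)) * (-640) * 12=-17988154240000/83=-216724749879.52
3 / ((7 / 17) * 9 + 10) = 51 / 233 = 0.22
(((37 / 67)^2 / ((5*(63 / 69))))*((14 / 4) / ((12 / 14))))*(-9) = -220409 / 89780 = -2.45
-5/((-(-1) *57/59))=-295/57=-5.18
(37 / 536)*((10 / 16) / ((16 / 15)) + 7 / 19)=85877 / 1303552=0.07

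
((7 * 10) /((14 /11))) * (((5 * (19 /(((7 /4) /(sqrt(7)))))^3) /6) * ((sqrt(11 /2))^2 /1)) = 331975600 * sqrt(7) /147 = 5974999.18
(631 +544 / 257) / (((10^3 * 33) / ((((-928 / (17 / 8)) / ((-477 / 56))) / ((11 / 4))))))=3758117888 / 10506898875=0.36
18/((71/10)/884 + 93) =159120/822191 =0.19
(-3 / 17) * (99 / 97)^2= -29403 / 159953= -0.18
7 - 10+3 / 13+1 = -1.77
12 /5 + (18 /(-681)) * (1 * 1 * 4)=2604 /1135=2.29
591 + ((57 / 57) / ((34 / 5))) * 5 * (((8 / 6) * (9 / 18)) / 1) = 30166 / 51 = 591.49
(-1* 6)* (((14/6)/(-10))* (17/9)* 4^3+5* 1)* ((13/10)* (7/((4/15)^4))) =64148175/256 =250578.81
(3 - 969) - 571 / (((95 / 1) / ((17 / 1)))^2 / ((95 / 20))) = -2000419 / 1900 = -1052.85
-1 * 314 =-314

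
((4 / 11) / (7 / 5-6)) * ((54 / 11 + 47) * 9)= -102780 / 2783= -36.93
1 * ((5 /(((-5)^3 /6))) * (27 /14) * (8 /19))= -648 /3325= -0.19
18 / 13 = 1.38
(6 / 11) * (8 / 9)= 16 / 33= 0.48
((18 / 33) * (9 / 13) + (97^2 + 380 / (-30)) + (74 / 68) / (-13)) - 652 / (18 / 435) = -92767535 / 14586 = -6360.04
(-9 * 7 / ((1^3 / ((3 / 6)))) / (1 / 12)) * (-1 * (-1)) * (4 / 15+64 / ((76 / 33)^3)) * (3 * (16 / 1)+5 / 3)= -3545100678 / 34295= -103370.77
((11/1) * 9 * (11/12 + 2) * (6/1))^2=12006225/4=3001556.25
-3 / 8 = -0.38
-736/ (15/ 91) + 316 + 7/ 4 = -248839/ 60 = -4147.32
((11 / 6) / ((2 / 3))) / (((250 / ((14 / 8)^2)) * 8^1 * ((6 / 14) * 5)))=3773 / 1920000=0.00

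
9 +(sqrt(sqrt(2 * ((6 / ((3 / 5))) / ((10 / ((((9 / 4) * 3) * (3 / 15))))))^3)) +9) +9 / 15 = 9 * 15^(1 / 4) * 2^(3 / 4) / 20 +93 / 5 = 20.09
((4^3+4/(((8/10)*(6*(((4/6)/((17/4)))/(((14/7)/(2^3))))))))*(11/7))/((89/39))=44.99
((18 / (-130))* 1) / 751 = -9 / 48815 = -0.00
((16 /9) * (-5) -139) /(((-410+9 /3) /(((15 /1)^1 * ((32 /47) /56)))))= 2420 /36519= 0.07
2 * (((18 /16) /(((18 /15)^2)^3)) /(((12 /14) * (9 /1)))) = 0.10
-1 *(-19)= 19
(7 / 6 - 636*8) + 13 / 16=-244129 / 48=-5086.02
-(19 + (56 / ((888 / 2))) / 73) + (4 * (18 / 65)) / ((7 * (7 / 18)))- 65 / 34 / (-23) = -373601263379 / 20181899010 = -18.51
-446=-446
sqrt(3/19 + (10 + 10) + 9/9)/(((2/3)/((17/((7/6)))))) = 153 * sqrt(7638)/133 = 100.54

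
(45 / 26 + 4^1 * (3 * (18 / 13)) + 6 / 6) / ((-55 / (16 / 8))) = -503 / 715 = -0.70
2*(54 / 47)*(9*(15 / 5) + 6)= 3564 / 47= 75.83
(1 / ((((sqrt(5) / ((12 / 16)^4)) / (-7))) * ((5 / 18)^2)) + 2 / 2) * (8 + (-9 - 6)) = -7 + 321489 * sqrt(5) / 8000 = 82.86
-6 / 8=-3 / 4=-0.75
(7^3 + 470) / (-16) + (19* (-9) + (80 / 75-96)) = -76019 / 240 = -316.75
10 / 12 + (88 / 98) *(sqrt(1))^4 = 509 / 294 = 1.73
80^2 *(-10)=-64000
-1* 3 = -3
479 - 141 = 338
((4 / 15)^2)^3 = 4096 / 11390625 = 0.00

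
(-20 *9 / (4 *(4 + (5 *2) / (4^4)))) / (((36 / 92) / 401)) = -5902720 / 517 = -11417.25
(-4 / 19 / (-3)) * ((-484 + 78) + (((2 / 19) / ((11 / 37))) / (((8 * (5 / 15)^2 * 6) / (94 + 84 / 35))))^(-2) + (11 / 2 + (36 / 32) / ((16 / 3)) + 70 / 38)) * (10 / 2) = -3467029356301115 / 24800388130656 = -139.80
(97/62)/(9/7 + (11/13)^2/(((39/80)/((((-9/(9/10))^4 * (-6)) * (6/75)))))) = -1491763/6720566074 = -0.00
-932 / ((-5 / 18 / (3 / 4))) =2516.40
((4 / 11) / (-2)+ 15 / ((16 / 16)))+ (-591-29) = -6657 / 11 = -605.18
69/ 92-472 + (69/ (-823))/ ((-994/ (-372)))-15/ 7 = -110654393/ 233732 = -473.42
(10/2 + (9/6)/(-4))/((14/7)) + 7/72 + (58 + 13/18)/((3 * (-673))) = 692137/290736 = 2.38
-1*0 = 0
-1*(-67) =67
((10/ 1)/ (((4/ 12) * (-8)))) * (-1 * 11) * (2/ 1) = 165/ 2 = 82.50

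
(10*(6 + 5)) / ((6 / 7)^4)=132055 / 648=203.79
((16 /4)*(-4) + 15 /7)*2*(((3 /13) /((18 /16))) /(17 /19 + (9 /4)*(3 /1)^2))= -0.27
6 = 6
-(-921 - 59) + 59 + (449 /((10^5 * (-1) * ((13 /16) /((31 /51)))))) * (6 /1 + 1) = 4305258817 /4143750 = 1038.98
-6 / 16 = -3 / 8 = -0.38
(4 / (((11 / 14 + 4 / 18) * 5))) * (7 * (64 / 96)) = 3.70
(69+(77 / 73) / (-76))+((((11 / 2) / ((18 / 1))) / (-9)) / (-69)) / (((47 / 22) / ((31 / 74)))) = 1859955194411 / 26961257754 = 68.99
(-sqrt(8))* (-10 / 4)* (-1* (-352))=1760* sqrt(2)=2489.02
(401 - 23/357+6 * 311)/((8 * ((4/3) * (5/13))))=657553/1190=552.57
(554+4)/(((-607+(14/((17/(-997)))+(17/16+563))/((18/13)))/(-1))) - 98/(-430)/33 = 70155781/98684355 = 0.71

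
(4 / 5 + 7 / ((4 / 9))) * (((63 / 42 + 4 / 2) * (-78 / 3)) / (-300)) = 30121 / 6000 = 5.02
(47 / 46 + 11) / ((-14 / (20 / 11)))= -395 / 253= -1.56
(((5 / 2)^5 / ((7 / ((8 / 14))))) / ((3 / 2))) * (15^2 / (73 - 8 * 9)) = 234375 / 196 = 1195.79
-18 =-18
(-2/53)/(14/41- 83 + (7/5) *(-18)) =410/1171883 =0.00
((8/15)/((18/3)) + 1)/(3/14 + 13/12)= 1372/1635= 0.84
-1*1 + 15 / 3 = 4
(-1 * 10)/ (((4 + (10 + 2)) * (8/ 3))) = -15/ 64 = -0.23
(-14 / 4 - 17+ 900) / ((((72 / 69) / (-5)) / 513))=-34590735 / 16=-2161920.94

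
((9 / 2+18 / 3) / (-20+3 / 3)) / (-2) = 21 / 76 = 0.28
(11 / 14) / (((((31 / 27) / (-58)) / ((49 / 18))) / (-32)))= 107184 / 31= 3457.55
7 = 7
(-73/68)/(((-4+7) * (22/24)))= -73/187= -0.39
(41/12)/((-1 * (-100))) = 41/1200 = 0.03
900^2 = 810000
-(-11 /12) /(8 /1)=0.11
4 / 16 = 1 / 4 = 0.25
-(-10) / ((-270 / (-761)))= 761 / 27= 28.19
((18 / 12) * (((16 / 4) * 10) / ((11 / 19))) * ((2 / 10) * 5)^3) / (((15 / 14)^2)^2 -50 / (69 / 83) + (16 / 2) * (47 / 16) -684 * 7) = -3021802560 / 140637337313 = -0.02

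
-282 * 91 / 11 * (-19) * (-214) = -104341692 / 11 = -9485608.36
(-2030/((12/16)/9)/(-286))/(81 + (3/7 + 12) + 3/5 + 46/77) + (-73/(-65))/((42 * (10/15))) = 62341463/66304420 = 0.94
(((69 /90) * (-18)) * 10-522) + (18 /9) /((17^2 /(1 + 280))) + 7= -188155 /289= -651.06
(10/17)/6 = 0.10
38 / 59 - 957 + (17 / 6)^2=-2014249 / 2124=-948.33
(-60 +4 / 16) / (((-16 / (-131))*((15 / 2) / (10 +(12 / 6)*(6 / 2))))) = -31309 / 30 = -1043.63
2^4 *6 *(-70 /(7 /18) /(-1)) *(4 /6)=11520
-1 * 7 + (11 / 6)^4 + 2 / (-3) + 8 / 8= 6001 / 1296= 4.63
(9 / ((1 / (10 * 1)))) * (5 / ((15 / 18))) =540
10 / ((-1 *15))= -2 / 3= -0.67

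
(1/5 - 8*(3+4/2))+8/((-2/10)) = -399/5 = -79.80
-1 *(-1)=1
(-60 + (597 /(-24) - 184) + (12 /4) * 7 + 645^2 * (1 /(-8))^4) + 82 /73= -43410911 /299008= -145.18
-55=-55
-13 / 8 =-1.62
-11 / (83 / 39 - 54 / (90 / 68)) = 2145 / 7541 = 0.28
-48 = -48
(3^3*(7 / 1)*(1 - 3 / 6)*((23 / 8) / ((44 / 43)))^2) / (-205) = -184864869 / 50800640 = -3.64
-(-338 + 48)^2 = -84100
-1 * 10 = -10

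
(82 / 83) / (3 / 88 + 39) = 0.03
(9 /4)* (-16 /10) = -18 /5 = -3.60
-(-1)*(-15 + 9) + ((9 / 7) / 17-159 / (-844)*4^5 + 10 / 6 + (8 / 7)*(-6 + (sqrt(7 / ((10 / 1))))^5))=7*sqrt(70) / 125 + 13694080 / 75327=182.26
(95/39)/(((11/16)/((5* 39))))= 7600/11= 690.91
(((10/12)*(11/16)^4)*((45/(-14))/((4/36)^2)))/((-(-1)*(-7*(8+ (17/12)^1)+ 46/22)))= 117406179/154599424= 0.76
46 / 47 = 0.98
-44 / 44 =-1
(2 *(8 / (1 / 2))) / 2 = 16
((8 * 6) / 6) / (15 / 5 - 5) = -4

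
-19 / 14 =-1.36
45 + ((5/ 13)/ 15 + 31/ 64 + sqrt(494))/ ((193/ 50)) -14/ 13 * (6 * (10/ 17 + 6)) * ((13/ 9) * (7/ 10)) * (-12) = 50 * sqrt(494)/ 193 + 11498902981/ 20473440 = 567.41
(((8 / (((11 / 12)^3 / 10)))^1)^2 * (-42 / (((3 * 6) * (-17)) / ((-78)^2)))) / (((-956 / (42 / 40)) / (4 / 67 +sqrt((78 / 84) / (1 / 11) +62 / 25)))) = -35841.06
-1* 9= -9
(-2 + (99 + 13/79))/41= 7676/3239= 2.37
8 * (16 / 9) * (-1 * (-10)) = 1280 / 9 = 142.22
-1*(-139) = 139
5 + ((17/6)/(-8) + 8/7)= 1945/336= 5.79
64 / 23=2.78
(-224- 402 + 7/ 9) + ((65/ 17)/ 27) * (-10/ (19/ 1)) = -5453213/ 8721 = -625.30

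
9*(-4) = -36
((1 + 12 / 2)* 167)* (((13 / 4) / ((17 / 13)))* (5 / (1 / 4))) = 987805 / 17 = 58106.18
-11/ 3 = -3.67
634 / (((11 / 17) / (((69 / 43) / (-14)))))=-371841 / 3311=-112.30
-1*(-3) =3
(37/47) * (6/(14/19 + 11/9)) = 37962/15745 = 2.41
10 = 10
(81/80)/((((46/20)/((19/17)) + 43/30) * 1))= 0.29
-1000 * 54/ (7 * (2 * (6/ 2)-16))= 5400/ 7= 771.43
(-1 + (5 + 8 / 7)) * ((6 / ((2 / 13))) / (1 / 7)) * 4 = 5616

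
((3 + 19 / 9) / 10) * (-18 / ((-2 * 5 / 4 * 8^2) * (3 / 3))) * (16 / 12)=23 / 300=0.08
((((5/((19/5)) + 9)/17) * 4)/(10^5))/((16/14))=343/16150000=0.00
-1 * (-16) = 16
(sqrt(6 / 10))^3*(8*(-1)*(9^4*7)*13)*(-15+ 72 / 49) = 1357182216*sqrt(15) / 175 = 30036252.12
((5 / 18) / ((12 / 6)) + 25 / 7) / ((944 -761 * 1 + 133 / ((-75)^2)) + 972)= 584375 / 181916224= 0.00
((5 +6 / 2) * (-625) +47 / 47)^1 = -4999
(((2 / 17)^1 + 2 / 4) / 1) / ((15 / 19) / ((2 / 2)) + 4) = 0.13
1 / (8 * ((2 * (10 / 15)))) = 3 / 32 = 0.09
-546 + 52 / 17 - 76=-10522 / 17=-618.94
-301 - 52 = -353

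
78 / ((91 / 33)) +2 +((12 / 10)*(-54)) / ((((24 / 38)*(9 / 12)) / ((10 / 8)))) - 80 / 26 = -13085 / 91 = -143.79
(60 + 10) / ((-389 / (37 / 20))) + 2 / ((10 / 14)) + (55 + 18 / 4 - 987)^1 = -1799189 / 1945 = -925.03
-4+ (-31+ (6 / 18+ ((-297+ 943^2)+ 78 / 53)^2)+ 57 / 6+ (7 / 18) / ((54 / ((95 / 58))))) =125142278604175176677 / 158360184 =790238274818.97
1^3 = 1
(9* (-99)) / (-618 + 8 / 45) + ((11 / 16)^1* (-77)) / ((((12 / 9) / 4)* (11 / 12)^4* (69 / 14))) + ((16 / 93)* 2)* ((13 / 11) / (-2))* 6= -108930357857 / 2398561946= -45.41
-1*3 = -3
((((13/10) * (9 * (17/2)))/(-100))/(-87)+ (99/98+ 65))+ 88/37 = 7192535019/105154000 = 68.40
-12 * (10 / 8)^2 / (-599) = 75 / 2396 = 0.03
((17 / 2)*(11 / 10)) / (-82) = -187 / 1640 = -0.11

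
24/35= 0.69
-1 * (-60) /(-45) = -4 /3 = -1.33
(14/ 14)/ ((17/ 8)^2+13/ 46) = 0.21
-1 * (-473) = 473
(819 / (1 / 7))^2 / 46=32867289 / 46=714506.28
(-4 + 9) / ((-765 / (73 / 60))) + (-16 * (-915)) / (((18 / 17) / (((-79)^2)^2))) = 4943887041232727 / 9180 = 538549786626.66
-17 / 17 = -1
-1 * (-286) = 286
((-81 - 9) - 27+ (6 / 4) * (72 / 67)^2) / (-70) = 517437 / 314230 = 1.65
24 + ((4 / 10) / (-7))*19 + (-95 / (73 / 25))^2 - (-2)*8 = 204679973 / 186515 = 1097.39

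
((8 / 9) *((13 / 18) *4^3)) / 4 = 832 / 81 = 10.27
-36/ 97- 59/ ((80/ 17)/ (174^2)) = -736396299/ 1940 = -379585.72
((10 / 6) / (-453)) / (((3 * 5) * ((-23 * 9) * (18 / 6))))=1 / 2531817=0.00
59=59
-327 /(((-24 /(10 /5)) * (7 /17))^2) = -31501 /2352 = -13.39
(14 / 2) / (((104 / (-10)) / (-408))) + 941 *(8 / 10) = 66782 / 65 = 1027.42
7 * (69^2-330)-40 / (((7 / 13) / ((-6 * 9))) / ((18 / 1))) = 722559 / 7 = 103222.71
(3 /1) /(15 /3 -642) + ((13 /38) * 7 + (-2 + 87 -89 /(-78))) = 88.53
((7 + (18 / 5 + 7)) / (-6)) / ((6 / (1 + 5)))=-44 / 15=-2.93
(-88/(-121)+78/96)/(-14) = -271/2464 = -0.11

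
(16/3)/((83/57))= 304/83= 3.66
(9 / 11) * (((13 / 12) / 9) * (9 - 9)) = 0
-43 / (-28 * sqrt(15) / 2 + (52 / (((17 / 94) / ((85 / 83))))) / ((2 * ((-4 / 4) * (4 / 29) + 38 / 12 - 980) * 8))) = -10750206196223 / 39018833375997541 + 119843574119571722 * sqrt(15) / 585282500639963115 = 0.79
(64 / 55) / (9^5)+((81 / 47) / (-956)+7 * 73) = 74567635431493 / 145925431740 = 511.00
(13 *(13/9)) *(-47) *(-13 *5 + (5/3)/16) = 24742445/432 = 57274.18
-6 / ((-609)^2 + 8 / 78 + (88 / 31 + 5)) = -3627 / 224202365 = -0.00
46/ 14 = 23/ 7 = 3.29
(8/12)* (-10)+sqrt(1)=-17/3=-5.67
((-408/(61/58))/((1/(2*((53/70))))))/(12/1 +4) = -78387/2135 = -36.72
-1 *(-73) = 73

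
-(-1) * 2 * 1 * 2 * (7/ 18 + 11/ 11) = 50/ 9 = 5.56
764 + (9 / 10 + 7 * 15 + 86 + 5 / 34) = 81264 / 85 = 956.05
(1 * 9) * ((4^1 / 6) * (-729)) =-4374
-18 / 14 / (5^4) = -9 / 4375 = -0.00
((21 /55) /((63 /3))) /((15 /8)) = 8 /825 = 0.01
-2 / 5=-0.40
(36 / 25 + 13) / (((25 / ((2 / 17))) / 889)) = 641858 / 10625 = 60.41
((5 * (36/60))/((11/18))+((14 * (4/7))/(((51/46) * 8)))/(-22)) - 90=-47759/561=-85.13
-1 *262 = -262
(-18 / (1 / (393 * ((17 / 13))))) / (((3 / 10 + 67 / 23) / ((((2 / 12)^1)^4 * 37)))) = -9475885 / 115284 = -82.20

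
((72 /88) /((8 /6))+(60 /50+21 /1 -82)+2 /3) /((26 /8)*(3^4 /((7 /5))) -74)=-270361 /526845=-0.51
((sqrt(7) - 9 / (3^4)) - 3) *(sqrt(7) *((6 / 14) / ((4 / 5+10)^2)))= 25 / 972 - 25 *sqrt(7) / 2187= -0.00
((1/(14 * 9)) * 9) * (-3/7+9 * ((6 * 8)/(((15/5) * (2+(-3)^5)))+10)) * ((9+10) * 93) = 265224933/23618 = 11229.78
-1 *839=-839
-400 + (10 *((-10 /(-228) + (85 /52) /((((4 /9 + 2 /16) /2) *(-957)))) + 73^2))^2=266736867010765213873825 /93925928188521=2839864051.97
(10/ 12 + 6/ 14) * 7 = 53/ 6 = 8.83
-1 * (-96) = 96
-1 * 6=-6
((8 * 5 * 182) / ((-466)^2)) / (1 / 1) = 1820 / 54289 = 0.03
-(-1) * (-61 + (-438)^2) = 191783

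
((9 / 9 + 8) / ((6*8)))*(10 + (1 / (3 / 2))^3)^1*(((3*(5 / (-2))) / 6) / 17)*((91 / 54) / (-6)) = 63245 / 1586304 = 0.04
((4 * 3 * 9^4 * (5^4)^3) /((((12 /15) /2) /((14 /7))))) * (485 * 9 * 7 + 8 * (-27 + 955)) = 3650100864257812500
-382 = -382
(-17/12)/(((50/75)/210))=-1785/4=-446.25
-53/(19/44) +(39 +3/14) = -22217/266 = -83.52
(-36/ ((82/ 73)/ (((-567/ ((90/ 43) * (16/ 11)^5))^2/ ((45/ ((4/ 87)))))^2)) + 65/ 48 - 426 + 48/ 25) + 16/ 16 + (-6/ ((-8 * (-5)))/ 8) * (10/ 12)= -509997834779327216414423454670603339/ 976991512174969419680710656000000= -522.01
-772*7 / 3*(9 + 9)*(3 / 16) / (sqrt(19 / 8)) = -12159*sqrt(38) / 19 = -3944.90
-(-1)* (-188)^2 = 35344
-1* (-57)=57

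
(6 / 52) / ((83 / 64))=96 / 1079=0.09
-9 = -9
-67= -67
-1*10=-10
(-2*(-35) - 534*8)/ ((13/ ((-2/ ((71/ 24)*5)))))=201696/ 4615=43.70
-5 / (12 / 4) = -5 / 3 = -1.67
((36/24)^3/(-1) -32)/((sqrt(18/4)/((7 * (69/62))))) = -45563 * sqrt(2)/496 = -129.91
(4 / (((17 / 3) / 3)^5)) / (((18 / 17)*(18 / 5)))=3645 / 83521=0.04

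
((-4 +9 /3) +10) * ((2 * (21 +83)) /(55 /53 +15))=49608 /425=116.72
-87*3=-261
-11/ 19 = -0.58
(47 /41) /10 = 47 /410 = 0.11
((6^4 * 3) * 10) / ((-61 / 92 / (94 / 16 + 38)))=-156939120 / 61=-2572772.46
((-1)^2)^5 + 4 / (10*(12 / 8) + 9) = 7 / 6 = 1.17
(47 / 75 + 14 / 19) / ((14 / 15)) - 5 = -4707 / 1330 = -3.54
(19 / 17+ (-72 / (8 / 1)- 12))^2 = 114244 / 289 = 395.31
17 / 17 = 1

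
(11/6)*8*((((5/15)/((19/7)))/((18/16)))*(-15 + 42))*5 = 12320/57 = 216.14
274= 274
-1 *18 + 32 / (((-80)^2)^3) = -147455999999 / 8192000000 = -18.00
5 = 5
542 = 542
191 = 191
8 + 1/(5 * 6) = 241/30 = 8.03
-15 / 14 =-1.07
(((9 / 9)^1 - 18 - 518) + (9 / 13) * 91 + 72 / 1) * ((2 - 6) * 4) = 6400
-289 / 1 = -289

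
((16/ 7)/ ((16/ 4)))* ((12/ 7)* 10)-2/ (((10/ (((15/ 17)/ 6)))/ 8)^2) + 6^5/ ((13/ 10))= 1102957624/ 184093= 5991.31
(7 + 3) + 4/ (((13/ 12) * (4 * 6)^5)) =21565441/ 2156544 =10.00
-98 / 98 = -1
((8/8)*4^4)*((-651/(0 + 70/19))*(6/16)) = -84816/5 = -16963.20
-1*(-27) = 27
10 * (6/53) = 1.13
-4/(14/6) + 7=37/7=5.29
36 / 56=9 / 14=0.64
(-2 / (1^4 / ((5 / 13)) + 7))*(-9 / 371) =15 / 2968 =0.01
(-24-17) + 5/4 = -159/4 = -39.75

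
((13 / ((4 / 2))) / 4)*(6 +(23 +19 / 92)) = 47.46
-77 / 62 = -1.24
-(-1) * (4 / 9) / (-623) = -4 / 5607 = -0.00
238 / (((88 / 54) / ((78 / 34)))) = 7371 / 22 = 335.05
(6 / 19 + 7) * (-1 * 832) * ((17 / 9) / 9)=-1966016 / 1539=-1277.46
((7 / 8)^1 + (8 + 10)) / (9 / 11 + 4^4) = 1661 / 22600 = 0.07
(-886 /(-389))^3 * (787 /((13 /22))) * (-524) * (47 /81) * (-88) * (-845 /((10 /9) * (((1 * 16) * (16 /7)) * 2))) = -4638545566869957743 /1059549642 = -4377846382.09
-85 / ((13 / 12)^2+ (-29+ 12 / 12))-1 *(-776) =3009928 / 3863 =779.17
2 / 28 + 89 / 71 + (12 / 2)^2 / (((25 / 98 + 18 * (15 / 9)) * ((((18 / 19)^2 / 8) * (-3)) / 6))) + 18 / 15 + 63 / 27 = -433786289 / 26524890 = -16.35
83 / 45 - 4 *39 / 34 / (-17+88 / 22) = 2.20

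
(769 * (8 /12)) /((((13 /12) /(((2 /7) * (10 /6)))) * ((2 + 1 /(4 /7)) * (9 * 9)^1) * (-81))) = -49216 /5373459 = -0.01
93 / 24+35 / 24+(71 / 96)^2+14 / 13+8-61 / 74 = 62649745 / 4432896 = 14.13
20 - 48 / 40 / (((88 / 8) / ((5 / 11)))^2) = 292790 / 14641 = 20.00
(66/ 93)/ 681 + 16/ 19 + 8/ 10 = 3295406/ 2005545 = 1.64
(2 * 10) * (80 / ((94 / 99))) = 79200 / 47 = 1685.11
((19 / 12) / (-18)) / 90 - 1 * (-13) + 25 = 738701 / 19440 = 38.00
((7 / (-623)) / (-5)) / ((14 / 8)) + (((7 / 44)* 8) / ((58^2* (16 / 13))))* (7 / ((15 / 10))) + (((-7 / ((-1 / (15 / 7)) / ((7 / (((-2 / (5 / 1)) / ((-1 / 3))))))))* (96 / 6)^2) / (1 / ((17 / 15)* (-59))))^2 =9309462538141477905341 / 4149628560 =2243444781511.11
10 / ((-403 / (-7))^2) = 490 / 162409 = 0.00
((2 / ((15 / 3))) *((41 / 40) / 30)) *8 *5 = 41 / 75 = 0.55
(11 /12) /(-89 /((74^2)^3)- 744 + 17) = -451567847984 /358134355074123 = -0.00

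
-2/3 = -0.67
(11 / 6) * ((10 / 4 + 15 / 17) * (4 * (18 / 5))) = 1518 / 17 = 89.29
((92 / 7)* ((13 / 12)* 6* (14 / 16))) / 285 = 299 / 1140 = 0.26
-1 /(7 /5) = -5 /7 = -0.71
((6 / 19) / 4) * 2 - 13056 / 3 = -82685 / 19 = -4351.84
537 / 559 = 0.96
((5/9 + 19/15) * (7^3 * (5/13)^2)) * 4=562520/1521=369.84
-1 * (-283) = 283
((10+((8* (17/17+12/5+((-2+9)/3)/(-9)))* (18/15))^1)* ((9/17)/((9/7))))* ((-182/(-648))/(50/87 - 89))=-1702909/32428350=-0.05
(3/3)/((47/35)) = 35/47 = 0.74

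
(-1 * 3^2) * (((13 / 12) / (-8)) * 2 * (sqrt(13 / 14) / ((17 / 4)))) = 39 * sqrt(182) / 952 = 0.55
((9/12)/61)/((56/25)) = 75/13664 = 0.01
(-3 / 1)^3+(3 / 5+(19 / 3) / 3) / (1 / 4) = -727 / 45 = -16.16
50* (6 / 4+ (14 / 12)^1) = 400 / 3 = 133.33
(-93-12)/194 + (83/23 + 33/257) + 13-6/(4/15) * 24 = -600664013/1146734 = -523.80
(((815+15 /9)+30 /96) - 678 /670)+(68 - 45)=13490593 /16080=838.97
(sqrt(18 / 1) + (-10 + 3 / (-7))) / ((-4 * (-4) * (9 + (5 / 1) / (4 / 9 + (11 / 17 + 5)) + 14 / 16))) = -17009 / 279118 + 699 * sqrt(2) / 39874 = -0.04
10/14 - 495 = -3460/7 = -494.29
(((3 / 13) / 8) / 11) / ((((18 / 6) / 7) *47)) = 7 / 53768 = 0.00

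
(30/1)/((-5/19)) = -114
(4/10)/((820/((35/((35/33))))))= 33/2050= 0.02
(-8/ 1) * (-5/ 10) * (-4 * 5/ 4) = -20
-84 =-84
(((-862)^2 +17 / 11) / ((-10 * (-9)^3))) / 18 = 8173501 / 1443420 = 5.66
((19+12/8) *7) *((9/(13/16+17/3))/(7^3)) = 8856/15239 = 0.58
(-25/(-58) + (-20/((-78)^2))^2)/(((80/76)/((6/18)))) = 219782405/1610154936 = 0.14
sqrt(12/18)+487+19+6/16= sqrt(6)/3+4051/8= 507.19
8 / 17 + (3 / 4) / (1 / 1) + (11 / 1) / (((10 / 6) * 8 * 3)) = 1.50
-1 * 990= -990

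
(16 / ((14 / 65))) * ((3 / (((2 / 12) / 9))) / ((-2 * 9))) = -4680 / 7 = -668.57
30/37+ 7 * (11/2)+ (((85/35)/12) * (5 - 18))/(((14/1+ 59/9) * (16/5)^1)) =650953/16576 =39.27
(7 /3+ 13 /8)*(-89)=-8455 /24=-352.29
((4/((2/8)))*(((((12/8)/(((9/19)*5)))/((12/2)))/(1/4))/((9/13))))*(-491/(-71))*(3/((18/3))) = 970216/28755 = 33.74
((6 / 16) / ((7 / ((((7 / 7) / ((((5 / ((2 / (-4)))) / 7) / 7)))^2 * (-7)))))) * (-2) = 7203 / 400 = 18.01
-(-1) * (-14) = -14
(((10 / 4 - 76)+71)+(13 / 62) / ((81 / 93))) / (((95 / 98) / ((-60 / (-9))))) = -23912 / 1539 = -15.54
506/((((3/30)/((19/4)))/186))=4470510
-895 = -895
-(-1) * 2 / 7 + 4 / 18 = 32 / 63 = 0.51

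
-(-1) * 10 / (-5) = -2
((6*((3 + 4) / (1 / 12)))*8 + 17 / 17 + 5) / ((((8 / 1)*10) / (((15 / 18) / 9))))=673 / 144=4.67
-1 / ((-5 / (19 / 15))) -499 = -37406 / 75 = -498.75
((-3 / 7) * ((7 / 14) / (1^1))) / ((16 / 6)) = -9 / 112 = -0.08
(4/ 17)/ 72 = 1/ 306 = 0.00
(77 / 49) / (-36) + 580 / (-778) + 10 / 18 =-7633 / 32676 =-0.23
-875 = -875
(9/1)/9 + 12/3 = 5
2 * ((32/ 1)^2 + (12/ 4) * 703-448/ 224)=6262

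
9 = 9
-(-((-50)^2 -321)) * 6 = 13074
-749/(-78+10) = 749/68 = 11.01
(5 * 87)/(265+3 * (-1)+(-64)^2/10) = 2175/3358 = 0.65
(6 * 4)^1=24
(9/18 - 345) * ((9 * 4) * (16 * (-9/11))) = 1785888/11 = 162353.45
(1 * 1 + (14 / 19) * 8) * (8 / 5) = 1048 / 95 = 11.03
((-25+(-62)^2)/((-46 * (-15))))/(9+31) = 1273/9200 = 0.14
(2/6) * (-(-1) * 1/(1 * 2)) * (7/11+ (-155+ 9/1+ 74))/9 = -785/594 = -1.32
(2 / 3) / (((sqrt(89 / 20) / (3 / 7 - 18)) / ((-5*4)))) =111.06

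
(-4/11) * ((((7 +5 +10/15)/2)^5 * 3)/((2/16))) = -79235168/891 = -88928.36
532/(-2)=-266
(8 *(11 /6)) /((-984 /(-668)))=3674 /369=9.96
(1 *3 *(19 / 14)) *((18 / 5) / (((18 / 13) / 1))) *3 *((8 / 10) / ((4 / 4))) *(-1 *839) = -3730194 / 175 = -21315.39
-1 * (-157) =157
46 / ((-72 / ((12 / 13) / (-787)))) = 23 / 30693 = 0.00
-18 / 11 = -1.64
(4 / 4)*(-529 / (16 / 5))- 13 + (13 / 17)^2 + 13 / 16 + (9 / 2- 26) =-57342 / 289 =-198.42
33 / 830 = 0.04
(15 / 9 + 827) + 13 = 2525 / 3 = 841.67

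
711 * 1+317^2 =101200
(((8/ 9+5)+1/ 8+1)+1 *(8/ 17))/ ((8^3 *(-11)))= -9161/ 6893568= -0.00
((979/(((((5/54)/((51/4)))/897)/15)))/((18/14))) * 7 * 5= 98753820165/2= 49376910082.50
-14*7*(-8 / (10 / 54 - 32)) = -21168 / 859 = -24.64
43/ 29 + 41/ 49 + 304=435280/ 1421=306.32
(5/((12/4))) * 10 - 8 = 26/3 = 8.67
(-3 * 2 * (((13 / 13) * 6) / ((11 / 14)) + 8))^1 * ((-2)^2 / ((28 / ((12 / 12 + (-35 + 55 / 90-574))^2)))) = -10279622054 / 2079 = -4944503.15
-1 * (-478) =478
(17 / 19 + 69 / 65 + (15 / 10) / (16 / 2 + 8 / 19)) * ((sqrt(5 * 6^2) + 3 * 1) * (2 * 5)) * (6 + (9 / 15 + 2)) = 21762687 / 39520 + 21762687 * sqrt(5) / 19760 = 3013.37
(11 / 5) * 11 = 121 / 5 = 24.20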